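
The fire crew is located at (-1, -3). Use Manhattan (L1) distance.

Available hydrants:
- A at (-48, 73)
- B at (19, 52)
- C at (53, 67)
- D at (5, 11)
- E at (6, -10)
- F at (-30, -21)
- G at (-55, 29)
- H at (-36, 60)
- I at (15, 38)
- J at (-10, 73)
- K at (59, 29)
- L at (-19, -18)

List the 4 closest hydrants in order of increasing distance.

Distances from (-1, -3):
A: |-47| + |76| = 47 + 76 = 123
B: |20| + |55| = 20 + 55 = 75
C: |54| + |70| = 54 + 70 = 124
D: |6| + |14| = 6 + 14 = 20
E: |7| + |-7| = 7 + 7 = 14
F: |-29| + |-18| = 29 + 18 = 47
G: |-54| + |32| = 54 + 32 = 86
H: |-35| + |63| = 35 + 63 = 98
I: |16| + |41| = 16 + 41 = 57
J: |-9| + |76| = 9 + 76 = 85
K: |60| + |32| = 60 + 32 = 92
L: |-18| + |-15| = 18 + 15 = 33
Sorted: E (14) < D (20) < L (33) < F (47) < I (57) < B (75) < …

E, D, L, F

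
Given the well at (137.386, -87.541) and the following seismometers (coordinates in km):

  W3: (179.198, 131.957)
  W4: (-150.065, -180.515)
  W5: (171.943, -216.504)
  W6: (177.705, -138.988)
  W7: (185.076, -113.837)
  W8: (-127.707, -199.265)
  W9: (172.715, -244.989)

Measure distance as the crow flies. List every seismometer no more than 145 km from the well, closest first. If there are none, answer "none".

W7, W6, W5

Distances from (137.386, -87.541):
W3: 223.445 km
W4: 302.113 km
W5: 133.513 km
W6: 65.364 km
W7: 54.459 km
W8: 287.674 km
W9: 161.363 km
Threshold 145 km: W7 (54.459 km), W6 (65.364 km), W5 (133.513 km) are within range.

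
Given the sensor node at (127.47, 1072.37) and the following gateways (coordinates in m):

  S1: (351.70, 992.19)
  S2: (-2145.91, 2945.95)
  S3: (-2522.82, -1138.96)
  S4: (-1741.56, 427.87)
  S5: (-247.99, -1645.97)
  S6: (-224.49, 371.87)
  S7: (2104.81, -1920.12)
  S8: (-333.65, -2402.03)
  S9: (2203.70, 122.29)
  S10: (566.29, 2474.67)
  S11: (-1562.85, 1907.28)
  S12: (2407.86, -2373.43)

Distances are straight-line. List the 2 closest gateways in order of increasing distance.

S1, S6

Distances from (127.47, 1072.37):
S1: √((224.23)² + (-80.18)²) = √(50279.0929 + 6428.8324) = 238.13 m
S2: √((-2273.38)² + (1873.58)²) = √(5168256.6244 + 3510302.0164) = 2945.94 m
S3: √((-2650.29)² + (-2211.33)²) = √(7024037.0841 + 4889980.3689) = 3451.67 m
S4: √((-1869.03)² + (-644.50)²) = √(3493273.1409 + 415380.2500) = 1977.03 m
S5: √((-375.46)² + (-2718.34)²) = √(140970.2116 + 7389372.3556) = 2744.15 m
S6: √((-351.96)² + (-700.50)²) = √(123875.8416 + 490700.2500) = 783.95 m
S7: √((1977.34)² + (-2992.49)²) = √(3909873.4756 + 8954996.4001) = 3586.76 m
S8: √((-461.12)² + (-3474.40)²) = √(212631.6544 + 12071455.3600) = 3504.87 m
S9: √((2076.23)² + (-950.08)²) = √(4310731.0129 + 902652.0064) = 2283.28 m
S10: √((438.82)² + (1402.30)²) = √(192562.9924 + 1966445.2900) = 1469.36 m
S11: √((-1690.32)² + (834.91)²) = √(2857181.7024 + 697074.7081) = 1885.27 m
S12: √((2280.39)² + (-3445.80)²) = √(5200178.5521 + 11873537.6400) = 4132.04 m
Sorted: S1 (238.13 m) < S6 (783.95 m) < S10 (1469.36 m) < S11 (1885.27 m) < …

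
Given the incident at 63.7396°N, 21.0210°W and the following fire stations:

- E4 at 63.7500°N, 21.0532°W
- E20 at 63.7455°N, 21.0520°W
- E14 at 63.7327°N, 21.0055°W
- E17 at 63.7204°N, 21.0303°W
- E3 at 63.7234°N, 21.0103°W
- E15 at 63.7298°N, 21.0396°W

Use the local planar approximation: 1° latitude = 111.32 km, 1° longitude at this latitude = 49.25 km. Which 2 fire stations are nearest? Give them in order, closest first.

Distances from 63.7396°N, 21.0210°W:
E4: 1.9635 km
E20: 1.6620 km
E14: 1.0829 km
E17: 2.1859 km
E3: 1.8788 km
E15: 1.4245 km
Sorted: E14 (1.0829 km) < E15 (1.4245 km) < E20 (1.6620 km) < E3 (1.8788 km) < …

E14, E15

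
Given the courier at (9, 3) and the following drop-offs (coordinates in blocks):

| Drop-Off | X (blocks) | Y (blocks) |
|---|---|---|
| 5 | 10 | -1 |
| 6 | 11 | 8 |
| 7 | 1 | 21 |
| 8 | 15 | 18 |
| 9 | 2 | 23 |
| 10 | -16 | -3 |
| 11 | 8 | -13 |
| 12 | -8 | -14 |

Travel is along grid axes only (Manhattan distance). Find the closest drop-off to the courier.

Distances from (9, 3):
5: |1| + |-4| = 1 + 4 = 5 blocks
6: |2| + |5| = 2 + 5 = 7 blocks
7: |-8| + |18| = 8 + 18 = 26 blocks
8: |6| + |15| = 6 + 15 = 21 blocks
9: |-7| + |20| = 7 + 20 = 27 blocks
10: |-25| + |-6| = 25 + 6 = 31 blocks
11: |-1| + |-16| = 1 + 16 = 17 blocks
12: |-17| + |-17| = 17 + 17 = 34 blocks
Minimum: 5 at 5 blocks.

5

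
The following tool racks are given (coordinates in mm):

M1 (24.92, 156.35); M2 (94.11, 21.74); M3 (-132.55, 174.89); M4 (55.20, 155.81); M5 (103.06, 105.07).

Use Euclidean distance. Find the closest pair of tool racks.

Pairwise distances:
M1–M4: 30.28 mm
M4–M5: 69.75 mm
M2–M5: 83.81 mm
M1–M5: 93.46 mm
M2–M4: 139.60 mm
M1–M2: 151.35 mm
M1–M3: 158.56 mm
M3–M4: 188.72 mm
M3–M5: 245.74 mm
M2–M3: 273.55 mm
Closest pair: M1–M4 at 30.28 mm.

M1 and M4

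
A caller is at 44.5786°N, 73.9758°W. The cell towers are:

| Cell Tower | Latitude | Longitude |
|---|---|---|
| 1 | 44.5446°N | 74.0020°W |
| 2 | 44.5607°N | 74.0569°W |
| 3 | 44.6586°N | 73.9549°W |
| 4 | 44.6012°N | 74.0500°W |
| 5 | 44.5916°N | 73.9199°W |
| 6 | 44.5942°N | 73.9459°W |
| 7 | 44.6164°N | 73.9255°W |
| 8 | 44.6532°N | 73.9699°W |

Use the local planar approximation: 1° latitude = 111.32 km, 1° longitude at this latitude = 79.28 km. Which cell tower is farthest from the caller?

3

Distances from 44.5786°N, 73.9758°W:
1: 4.3174 km
2: 6.7313 km
3: 9.0584 km
4: 6.3980 km
5: 4.6620 km
6: 2.9385 km
7: 5.7973 km
8: 8.3176 km
Maximum: 3 at 9.0584 km.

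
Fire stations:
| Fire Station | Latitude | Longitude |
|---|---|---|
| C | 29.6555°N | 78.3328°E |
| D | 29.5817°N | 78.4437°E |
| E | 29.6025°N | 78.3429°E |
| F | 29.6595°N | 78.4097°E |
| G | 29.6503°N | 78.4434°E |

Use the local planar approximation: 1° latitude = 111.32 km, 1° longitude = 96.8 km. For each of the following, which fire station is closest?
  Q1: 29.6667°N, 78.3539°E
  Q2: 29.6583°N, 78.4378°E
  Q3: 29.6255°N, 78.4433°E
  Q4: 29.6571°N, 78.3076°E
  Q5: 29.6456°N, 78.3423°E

Q1→C; Q2→G; Q3→G; Q4→C; Q5→C

Q1 at 29.6667°N, 78.3539°E:
  C: √((-0.0112·111.32)² + (-0.0211·96.8)²) = √(1.554470 + 4.171725) = 2.3929 km
  D: √((-0.0850·111.32)² + (0.0898·96.8)²) = √(89.533229 + 75.561990) = 12.8489 km
  E: √((-0.0642·111.32)² + (-0.0110·96.8)²) = √(51.075950 + 1.133799) = 7.2256 km
  F: √((-0.0072·111.32)² + (0.0558·96.8)²) = √(0.642409 + 29.175554) = 5.4606 km
  G: √((-0.0164·111.32)² + (0.0895·96.8)²) = √(3.332991 + 75.057965) = 8.8539 km
  → nearest: C (2.3929 km)
Q2 at 29.6583°N, 78.4378°E:
  C: √((-0.0028·111.32)² + (-0.1050·96.8)²) = √(0.097154 + 103.306896) = 10.1688 km
  D: √((-0.0766·111.32)² + (0.0059·96.8)²) = √(72.711639 + 0.326178) = 8.5462 km
  E: √((-0.0558·111.32)² + (-0.0949·96.8)²) = √(38.584670 + 84.388475) = 11.0893 km
  F: √((0.0012·111.32)² + (-0.0281·96.8)²) = √(0.017845 + 7.398835) = 2.7234 km
  G: √((-0.0080·111.32)² + (0.0056·96.8)²) = √(0.793097 + 0.293851) = 1.0426 km
  → nearest: G (1.0426 km)
Q3 at 29.6255°N, 78.4433°E:
  C: √((0.0300·111.32)² + (-0.1105·96.8)²) = √(11.152928 + 114.412973) = 11.2056 km
  D: √((-0.0438·111.32)² + (0.0004·96.8)²) = √(23.773582 + 0.001499) = 4.8760 km
  E: √((-0.0230·111.32)² + (-0.1004·96.8)²) = √(6.555443 + 94.453518) = 10.0503 km
  F: √((0.0340·111.32)² + (-0.0336·96.8)²) = √(14.325317 + 10.578626) = 4.9904 km
  G: √((0.0248·111.32)² + (0.0001·96.8)²) = √(7.621663 + 0.000094) = 2.7608 km
  → nearest: G (2.7608 km)
Q4 at 29.6571°N, 78.3076°E:
  C: √((-0.0016·111.32)² + (0.0252·96.8)²) = √(0.031724 + 5.950477) = 2.4459 km
  D: √((-0.0754·111.32)² + (0.1361·96.8)²) = √(70.451312 + 173.566923) = 15.6211 km
  E: √((-0.0546·111.32)² + (0.0353·96.8)²) = √(36.942959 + 11.676162) = 6.9727 km
  F: √((0.0024·111.32)² + (0.1021·96.8)²) = √(0.071379 + 97.679224) = 9.8869 km
  G: √((-0.0068·111.32)² + (0.1358·96.8)²) = √(0.573013 + 172.802593) = 13.1672 km
  → nearest: C (2.4459 km)
Q5 at 29.6456°N, 78.3423°E:
  C: √((0.0099·111.32)² + (-0.0095·96.8)²) = √(1.214554 + 0.845664) = 1.4353 km
  D: √((-0.0639·111.32)² + (0.1014·96.8)²) = √(50.599720 + 96.344433) = 12.1221 km
  E: √((-0.0431·111.32)² + (0.0006·96.8)²) = √(23.019768 + 0.003373) = 4.7982 km
  F: √((0.0139·111.32)² + (0.0674·96.8)²) = √(2.394286 + 42.566751) = 6.7053 km
  G: √((0.0047·111.32)² + (0.1011·96.8)²) = √(0.273742 + 95.775191) = 9.8005 km
  → nearest: C (1.4353 km)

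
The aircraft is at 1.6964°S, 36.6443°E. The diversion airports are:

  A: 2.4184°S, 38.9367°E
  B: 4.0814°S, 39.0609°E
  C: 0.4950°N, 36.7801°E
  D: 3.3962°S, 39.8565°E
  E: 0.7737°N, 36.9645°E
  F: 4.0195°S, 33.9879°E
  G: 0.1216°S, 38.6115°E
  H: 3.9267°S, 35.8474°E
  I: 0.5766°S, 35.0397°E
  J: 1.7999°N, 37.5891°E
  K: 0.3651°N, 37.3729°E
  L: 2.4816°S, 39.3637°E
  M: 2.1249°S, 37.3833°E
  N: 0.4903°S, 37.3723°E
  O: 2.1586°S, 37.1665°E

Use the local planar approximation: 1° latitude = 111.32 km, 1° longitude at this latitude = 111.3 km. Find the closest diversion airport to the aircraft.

Distances from 1.6964°S, 36.6443°E:
A: √((-0.7220·111.32)² + (2.2924·111.3)²) = √(6459.825559 + 65098.521971) = 267.5039 km
B: √((-2.3850·111.32)² + (2.4166·111.3)²) = √(70489.294203 + 72343.559091) = 377.9323 km
C: √((2.1914·111.32)² + (0.1358·111.3)²) = √(59509.967070 + 228.449319) = 244.4144 km
D: √((-1.6998·111.32)² + (3.2122·111.3)²) = √(35804.865375 + 127819.020219) = 404.5045 km
E: √((2.4701·111.32)² + (0.3202·111.3)²) = √(75609.343410 + 1270.085576) = 277.2714 km
F: √((-2.3231·111.32)² + (-2.6564·111.3)²) = √(66877.834919 + 87413.250870) = 392.7990 km
G: √((1.5748·111.32)² + (1.9672·111.3)²) = √(30732.451687 + 47938.822244) = 280.4840 km
H: √((-2.2303·111.32)² + (-0.7969·111.3)²) = √(61641.466743 + 7866.797703) = 263.6442 km
I: √((1.1198·111.32)² + (-1.6046·111.3)²) = √(15539.152242 + 31895.095320) = 217.7940 km
J: √((3.4963·111.32)² + (0.9448·111.3)²) = √(151482.957560 + 11057.834811) = 403.1635 km
K: √((2.0615·111.32)² + (0.7286·111.3)²) = √(52663.906811 + 6576.103843) = 243.3927 km
L: √((-0.7852·111.32)² + (2.7194·111.3)²) = √(7640.239579 + 91608.656735) = 315.0379 km
M: √((-0.4285·111.32)² + (0.7390·111.3)²) = √(2275.349148 + 6765.177650) = 95.0817 km
N: √((1.2061·111.32)² + (0.7280·111.3)²) = √(18026.567132 + 6565.277497) = 156.8179 km
O: √((-0.4622·111.32)² + (0.5222·111.3)²) = √(2647.319006 + 3378.034367) = 77.6231 km
Minimum: O at 77.6231 km.

O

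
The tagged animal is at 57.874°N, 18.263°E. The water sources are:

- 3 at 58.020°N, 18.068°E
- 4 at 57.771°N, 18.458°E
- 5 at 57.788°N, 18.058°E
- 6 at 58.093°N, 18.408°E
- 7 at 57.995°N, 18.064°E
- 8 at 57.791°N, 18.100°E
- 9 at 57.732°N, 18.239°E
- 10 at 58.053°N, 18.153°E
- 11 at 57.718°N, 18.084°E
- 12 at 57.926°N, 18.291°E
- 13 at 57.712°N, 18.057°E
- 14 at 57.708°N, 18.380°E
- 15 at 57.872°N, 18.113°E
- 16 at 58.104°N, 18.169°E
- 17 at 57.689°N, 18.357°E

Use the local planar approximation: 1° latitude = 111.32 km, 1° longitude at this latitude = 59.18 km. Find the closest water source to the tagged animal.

Distances from 57.874°N, 18.263°E:
3: √((0.146·111.32)² + (-0.195·59.18)²) = √(264.15091 + 133.17391) = 19.933 km
4: √((-0.103·111.32)² + (0.195·59.18)²) = √(131.46824 + 133.17391) = 16.268 km
5: √((-0.086·111.32)² + (-0.205·59.18)²) = √(91.65229 + 147.18300) = 15.454 km
6: √((0.219·111.32)² + (0.145·59.18)²) = √(594.33954 + 73.63528) = 25.845 km
7: √((0.121·111.32)² + (-0.199·59.18)²) = √(181.43336 + 138.69349) = 17.892 km
8: √((-0.083·111.32)² + (-0.163·59.18)²) = √(85.36947 + 93.05188) = 13.357 km
9: √((-0.142·111.32)² + (-0.024·59.18)²) = √(249.87516 + 2.01731) = 15.871 km
10: √((0.179·111.32)² + (-0.110·59.18)²) = √(397.05663 + 42.37750) = 20.963 km
11: √((-0.156·111.32)² + (-0.179·59.18)²) = √(301.57518 + 112.21631) = 20.342 km
12: √((0.052·111.32)² + (0.028·59.18)²) = √(33.50835 + 2.74578) = 6.021 km
13: √((-0.162·111.32)² + (-0.206·59.18)²) = √(325.21939 + 148.62243) = 21.768 km
14: √((-0.166·111.32)² + (0.117·59.18)²) = √(341.47788 + 47.94261) = 19.734 km
15: √((-0.002·111.32)² + (-0.150·59.18)²) = √(0.04957 + 78.80113) = 8.880 km
16: √((0.230·111.32)² + (-0.094·59.18)²) = √(655.54433 + 30.94608) = 26.201 km
17: √((-0.185·111.32)² + (0.094·59.18)²) = √(424.12107 + 30.94608) = 21.332 km
Minimum: 12 at 6.021 km.

12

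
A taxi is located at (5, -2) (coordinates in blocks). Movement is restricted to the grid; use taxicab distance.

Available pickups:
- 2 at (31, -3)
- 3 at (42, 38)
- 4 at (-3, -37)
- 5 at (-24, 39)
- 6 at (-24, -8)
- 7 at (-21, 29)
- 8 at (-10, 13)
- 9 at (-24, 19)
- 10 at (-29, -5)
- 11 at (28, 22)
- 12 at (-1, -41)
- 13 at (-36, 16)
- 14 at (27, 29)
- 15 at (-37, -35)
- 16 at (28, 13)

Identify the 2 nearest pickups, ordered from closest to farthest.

2, 8

Distances from (5, -2):
2: |26| + |-1| = 26 + 1 = 27 blocks
3: |37| + |40| = 37 + 40 = 77 blocks
4: |-8| + |-35| = 8 + 35 = 43 blocks
5: |-29| + |41| = 29 + 41 = 70 blocks
6: |-29| + |-6| = 29 + 6 = 35 blocks
7: |-26| + |31| = 26 + 31 = 57 blocks
8: |-15| + |15| = 15 + 15 = 30 blocks
9: |-29| + |21| = 29 + 21 = 50 blocks
10: |-34| + |-3| = 34 + 3 = 37 blocks
11: |23| + |24| = 23 + 24 = 47 blocks
12: |-6| + |-39| = 6 + 39 = 45 blocks
13: |-41| + |18| = 41 + 18 = 59 blocks
14: |22| + |31| = 22 + 31 = 53 blocks
15: |-42| + |-33| = 42 + 33 = 75 blocks
16: |23| + |15| = 23 + 15 = 38 blocks
Sorted: 2 (27 blocks) < 8 (30 blocks) < 6 (35 blocks) < 10 (37 blocks) < …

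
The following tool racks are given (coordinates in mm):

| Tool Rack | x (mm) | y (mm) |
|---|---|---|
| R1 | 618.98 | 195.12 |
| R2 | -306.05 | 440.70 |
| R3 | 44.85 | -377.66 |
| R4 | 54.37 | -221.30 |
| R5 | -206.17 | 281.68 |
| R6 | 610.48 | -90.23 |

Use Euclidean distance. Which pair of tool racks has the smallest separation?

Pairwise distances:
R3–R4: 156.65 mm
R2–R5: 187.79 mm
R1–R6: 285.48 mm
R4–R5: 566.45 mm
R4–R6: 571.35 mm
R3–R6: 634.47 mm
R1–R4: 701.56 mm
R3–R5: 705.51 mm
R2–R4: 753.75 mm
R1–R3: 810.99 mm
R1–R5: 829.68 mm
R2–R3: 890.42 mm
R5–R6: 897.35 mm
R1–R2: 957.07 mm
R2–R6: 1059.20 mm
Closest pair: R3–R4 at 156.65 mm.

R3 and R4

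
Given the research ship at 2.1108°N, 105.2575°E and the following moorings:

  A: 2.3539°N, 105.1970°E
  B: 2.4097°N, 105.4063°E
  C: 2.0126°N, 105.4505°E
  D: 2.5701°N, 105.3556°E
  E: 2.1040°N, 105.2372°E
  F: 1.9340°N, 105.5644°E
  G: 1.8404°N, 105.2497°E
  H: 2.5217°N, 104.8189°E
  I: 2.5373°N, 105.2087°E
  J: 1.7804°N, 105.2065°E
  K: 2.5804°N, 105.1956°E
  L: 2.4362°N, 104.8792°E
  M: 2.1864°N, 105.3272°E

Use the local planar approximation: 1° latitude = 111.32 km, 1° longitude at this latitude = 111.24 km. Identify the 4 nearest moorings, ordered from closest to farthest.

Distances from 2.1108°N, 105.2575°E:
A: √((0.2431·111.32)² + (-0.0605·111.24)²) = √(732.345999 + 45.293169) = 27.8862 km
B: √((0.2989·111.32)² + (0.1488·111.24)²) = √(1107.128997 + 273.985654) = 37.1634 km
C: √((-0.0982·111.32)² + (0.1930·111.24)²) = √(119.500403 + 460.931701) = 24.0922 km
D: √((0.4593·111.32)² + (0.0981·111.24)²) = √(2614.202864 + 119.085799) = 52.2809 km
E: √((-0.0068·111.32)² + (-0.0203·111.24)²) = √(0.573013 + 5.099341) = 2.3817 km
F: √((-0.1768·111.32)² + (0.3069·111.24)²) = √(387.356561 + 1165.509284) = 39.4064 km
G: √((-0.2704·111.32)² + (-0.0078·111.24)²) = √(906.065866 + 0.752855) = 30.1134 km
H: √((0.4109·111.32)² + (-0.4386·111.24)²) = √(2092.274576 + 2380.450829) = 66.8784 km
I: √((0.4265·111.32)² + (-0.0488·111.24)²) = √(2254.158585 + 29.468743) = 47.7873 km
J: √((-0.3304·111.32)² + (-0.0510·111.24)²) = √(1352.777816 + 32.185652) = 37.2151 km
K: √((0.4696·111.32)² + (-0.0619·111.24)²) = √(2732.766793 + 47.413636) = 52.7274 km
L: √((0.3254·111.32)² + (-0.3783·111.24)²) = √(1312.143981 + 1770.902467) = 55.5252 km
M: √((0.0756·111.32)² + (0.0697·111.24)²) = √(70.825555 + 60.115646) = 11.4430 km
Sorted: E (2.3817 km) < M (11.4430 km) < C (24.0922 km) < A (27.8862 km) < G (30.1134 km) < B (37.1634 km) < …

E, M, C, A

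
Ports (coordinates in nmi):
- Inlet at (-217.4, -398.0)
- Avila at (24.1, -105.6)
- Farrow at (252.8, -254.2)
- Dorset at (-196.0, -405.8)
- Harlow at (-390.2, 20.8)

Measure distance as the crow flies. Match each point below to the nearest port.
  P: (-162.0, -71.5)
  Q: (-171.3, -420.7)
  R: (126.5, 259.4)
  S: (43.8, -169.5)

P→Avila; Q→Dorset; R→Avila; S→Avila

P at (-162.0, -71.5):
  Inlet: 331.2 nmi
  Avila: 189.2 nmi
  Farrow: 453.3 nmi
  Dorset: 336.0 nmi
  Harlow: 246.2 nmi
  → nearest: Avila (189.2 nmi)
Q at (-171.3, -420.7):
  Inlet: 51.4 nmi
  Avila: 370.8 nmi
  Farrow: 455.6 nmi
  Dorset: 28.8 nmi
  Harlow: 492.8 nmi
  → nearest: Dorset (28.8 nmi)
R at (126.5, 259.4):
  Inlet: 741.9 nmi
  Avila: 379.1 nmi
  Farrow: 528.9 nmi
  Dorset: 739.3 nmi
  Harlow: 569.1 nmi
  → nearest: Avila (379.1 nmi)
S at (43.8, -169.5):
  Inlet: 347.0 nmi
  Avila: 66.9 nmi
  Farrow: 225.5 nmi
  Dorset: 336.7 nmi
  Harlow: 473.9 nmi
  → nearest: Avila (66.9 nmi)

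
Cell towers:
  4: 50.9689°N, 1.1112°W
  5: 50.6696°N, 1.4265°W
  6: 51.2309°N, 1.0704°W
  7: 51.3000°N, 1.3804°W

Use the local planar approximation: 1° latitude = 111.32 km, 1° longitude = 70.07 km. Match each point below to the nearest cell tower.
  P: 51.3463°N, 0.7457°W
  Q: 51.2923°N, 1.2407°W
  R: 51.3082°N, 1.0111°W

P→6; Q→7; R→6

P at 51.3463°N, 0.7457°W:
  4: √((-0.3774·111.32)² + (-0.3655·70.07)²) = √(1765.022260 + 655.902064) = 49.2029 km
  5: √((-0.6767·111.32)² + (-0.6808·70.07)²) = √(5674.645661 + 2275.638796) = 89.1644 km
  6: √((-0.1154·111.32)² + (-0.3247·70.07)²) = √(165.028143 + 517.641172) = 26.1279 km
  7: √((-0.0463·111.32)² + (-0.6347·70.07)²) = √(26.564912 + 1977.885887) = 44.7711 km
  → nearest: 6 (26.1279 km)
Q at 51.2923°N, 1.2407°W:
  4: √((-0.3234·111.32)² + (0.1295·70.07)²) = √(1296.063937 + 82.338656) = 37.1268 km
  5: √((-0.6227·111.32)² + (-0.1858·70.07)²) = √(4805.118770 + 169.494517) = 70.5309 km
  6: √((-0.0614·111.32)² + (0.1703·70.07)²) = √(46.717881 + 142.394604) = 13.7518 km
  7: √((0.0077·111.32)² + (-0.1397·70.07)²) = √(0.734730 + 95.820194) = 9.8262 km
  → nearest: 7 (9.8262 km)
R at 51.3082°N, 1.0111°W:
  4: √((-0.3393·111.32)² + (-0.1001·70.07)²) = √(1426.639074 + 49.196294) = 38.4166 km
  5: √((-0.6386·111.32)² + (-0.4154·70.07)²) = √(5053.639096 + 847.221990) = 76.8171 km
  6: √((-0.0773·111.32)² + (-0.0593·70.07)²) = √(74.046645 + 17.265280) = 9.5557 km
  7: √((-0.0082·111.32)² + (-0.3693·70.07)²) = √(0.833248 + 669.611418) = 25.8929 km
  → nearest: 6 (9.5557 km)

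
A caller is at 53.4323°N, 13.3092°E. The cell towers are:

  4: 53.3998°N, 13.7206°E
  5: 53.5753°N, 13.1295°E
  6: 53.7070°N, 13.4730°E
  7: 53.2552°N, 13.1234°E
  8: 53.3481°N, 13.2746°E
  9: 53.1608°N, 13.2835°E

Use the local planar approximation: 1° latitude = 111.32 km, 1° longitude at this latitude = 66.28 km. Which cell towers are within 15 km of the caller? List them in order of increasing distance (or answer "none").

Distances from 53.4323°N, 13.3092°E:
4: √((-0.0325·111.32)² + (0.4114·66.28)²) = √(13.089200 + 743.521573) = 27.5066 km
5: √((0.1430·111.32)² + (-0.1797·66.28)²) = √(253.406920 + 141.860391) = 19.8813 km
6: √((0.2747·111.32)² + (0.1638·66.28)²) = √(935.112181 + 117.867153) = 32.4496 km
7: √((-0.1771·111.32)² + (-0.1858·66.28)²) = √(388.672235 + 151.654890) = 23.2449 km
8: √((-0.0842·111.32)² + (-0.0346·66.28)²) = √(87.855828 + 5.259170) = 9.6496 km
9: √((-0.2715·111.32)² + (-0.0257·66.28)²) = √(913.452699 + 2.901558) = 30.2713 km
Threshold 15 km: 8 (9.6496 km) is within range.

8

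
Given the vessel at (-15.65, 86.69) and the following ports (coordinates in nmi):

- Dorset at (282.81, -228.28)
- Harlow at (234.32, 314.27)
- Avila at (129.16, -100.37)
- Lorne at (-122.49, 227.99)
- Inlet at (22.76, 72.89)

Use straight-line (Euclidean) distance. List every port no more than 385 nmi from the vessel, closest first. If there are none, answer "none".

Inlet, Lorne, Avila, Harlow

Distances from (-15.65, 86.69):
Dorset: 433.92 nmi
Harlow: 338.05 nmi
Avila: 236.56 nmi
Lorne: 177.15 nmi
Inlet: 40.81 nmi
Threshold 385 nmi: Inlet (40.81 nmi), Lorne (177.15 nmi), Avila (236.56 nmi), Harlow (338.05 nmi) are within range.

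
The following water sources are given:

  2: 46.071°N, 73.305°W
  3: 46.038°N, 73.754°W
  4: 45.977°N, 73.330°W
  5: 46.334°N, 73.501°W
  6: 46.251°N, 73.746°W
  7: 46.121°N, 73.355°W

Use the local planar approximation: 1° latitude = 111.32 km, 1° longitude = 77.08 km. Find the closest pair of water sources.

Pairwise distances:
2–3: 34.803 km
2–4: 10.640 km
2–5: 32.945 km
2–6: 39.459 km
2–7: 6.770 km
3–4: 33.380 km
3–5: 38.289 km
3–6: 23.719 km
3–7: 32.113 km
4–5: 41.870 km
4–6: 44.255 km
4–7: 16.145 km
5–6: 21.024 km
5–7: 26.246 km
6–7: 33.433 km
Closest pair: 2–7 at 6.770 km.

2 and 7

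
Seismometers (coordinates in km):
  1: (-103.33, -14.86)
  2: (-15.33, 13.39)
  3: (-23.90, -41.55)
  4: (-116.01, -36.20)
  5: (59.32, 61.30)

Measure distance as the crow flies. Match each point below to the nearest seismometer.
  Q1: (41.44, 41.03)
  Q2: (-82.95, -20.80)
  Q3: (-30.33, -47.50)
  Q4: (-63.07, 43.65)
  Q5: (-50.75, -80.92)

Q1 at (41.44, 41.03):
  1: 155.18 km
  2: 63.14 km
  3: 105.30 km
  4: 175.37 km
  5: 27.03 km
  → nearest: 5 (27.03 km)
Q2 at (-82.95, -20.80):
  1: 21.23 km
  2: 75.77 km
  3: 62.59 km
  4: 36.47 km
  5: 164.26 km
  → nearest: 1 (21.23 km)
Q3 at (-30.33, -47.50):
  1: 79.96 km
  2: 62.71 km
  3: 8.76 km
  4: 86.42 km
  5: 140.98 km
  → nearest: 3 (8.76 km)
Q4 at (-63.07, 43.65):
  1: 71.02 km
  2: 56.52 km
  3: 93.77 km
  4: 95.81 km
  5: 123.66 km
  → nearest: 2 (56.52 km)
Q5 at (-50.75, -80.92):
  1: 84.43 km
  2: 100.74 km
  3: 47.65 km
  4: 79.11 km
  5: 179.84 km
  → nearest: 3 (47.65 km)

Q1→5; Q2→1; Q3→3; Q4→2; Q5→3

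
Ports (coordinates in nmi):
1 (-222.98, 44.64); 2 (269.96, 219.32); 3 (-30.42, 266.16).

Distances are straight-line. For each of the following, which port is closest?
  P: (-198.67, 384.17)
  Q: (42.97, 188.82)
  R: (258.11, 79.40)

P at (-198.67, 384.17):
  1: 340.40 nmi
  2: 496.78 nmi
  3: 205.51 nmi
  → nearest: 3 (205.51 nmi)
Q at (42.97, 188.82):
  1: 302.52 nmi
  2: 229.03 nmi
  3: 106.62 nmi
  → nearest: 3 (106.62 nmi)
R at (258.11, 79.40):
  1: 482.34 nmi
  2: 140.42 nmi
  3: 343.70 nmi
  → nearest: 2 (140.42 nmi)

P→3; Q→3; R→2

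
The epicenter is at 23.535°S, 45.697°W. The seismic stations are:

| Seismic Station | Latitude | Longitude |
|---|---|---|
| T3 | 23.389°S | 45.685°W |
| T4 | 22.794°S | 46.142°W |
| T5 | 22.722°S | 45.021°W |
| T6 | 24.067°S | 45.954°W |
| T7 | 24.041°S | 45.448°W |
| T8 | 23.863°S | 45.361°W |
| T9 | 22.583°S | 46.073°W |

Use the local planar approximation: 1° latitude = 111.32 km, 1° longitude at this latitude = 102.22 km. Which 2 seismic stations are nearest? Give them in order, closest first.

T3, T8

Distances from 23.535°S, 45.697°W:
T3: 16.299 km
T4: 94.199 km
T5: 113.867 km
T6: 64.787 km
T7: 61.812 km
T8: 50.128 km
T9: 112.731 km
Sorted: T3 (16.299 km) < T8 (50.128 km) < T7 (61.812 km) < T6 (64.787 km) < …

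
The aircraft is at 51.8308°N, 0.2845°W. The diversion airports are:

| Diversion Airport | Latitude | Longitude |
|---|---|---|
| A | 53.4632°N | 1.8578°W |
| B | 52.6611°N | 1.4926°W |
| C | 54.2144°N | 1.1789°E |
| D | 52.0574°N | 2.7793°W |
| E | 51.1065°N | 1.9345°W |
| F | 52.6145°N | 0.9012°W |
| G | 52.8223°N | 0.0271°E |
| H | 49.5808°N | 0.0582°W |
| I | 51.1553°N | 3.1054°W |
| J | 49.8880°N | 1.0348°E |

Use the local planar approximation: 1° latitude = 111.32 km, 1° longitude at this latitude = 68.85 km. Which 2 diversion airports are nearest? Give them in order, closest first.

F, G

Distances from 51.8308°N, 0.2845°W:
A: 211.5545 km
B: 124.3449 km
C: 283.8277 km
D: 173.6093 km
E: 139.3075 km
F: 97.0253 km
G: 112.4395 km
H: 250.9541 km
I: 208.2680 km
J: 234.5732 km
Sorted: F (97.0253 km) < G (112.4395 km) < B (124.3449 km) < E (139.3075 km) < …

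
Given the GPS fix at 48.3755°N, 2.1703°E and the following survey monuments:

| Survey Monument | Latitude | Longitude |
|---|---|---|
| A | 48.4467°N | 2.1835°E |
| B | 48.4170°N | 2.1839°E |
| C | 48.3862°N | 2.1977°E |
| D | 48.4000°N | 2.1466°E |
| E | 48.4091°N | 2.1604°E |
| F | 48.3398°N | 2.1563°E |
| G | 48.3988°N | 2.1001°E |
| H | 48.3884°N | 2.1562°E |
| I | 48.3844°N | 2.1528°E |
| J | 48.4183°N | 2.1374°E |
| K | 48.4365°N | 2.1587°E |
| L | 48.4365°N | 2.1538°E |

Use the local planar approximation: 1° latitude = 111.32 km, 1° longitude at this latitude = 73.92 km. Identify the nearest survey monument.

Distances from 48.3755°N, 2.1703°E:
A: 7.9858 km
B: 4.7279 km
C: 2.3497 km
D: 3.2415 km
E: 3.8113 km
F: 4.1067 km
G: 5.8013 km
H: 1.7744 km
I: 1.6294 km
J: 5.3493 km
K: 6.8444 km
L: 6.8992 km
Minimum: I at 1.6294 km.

I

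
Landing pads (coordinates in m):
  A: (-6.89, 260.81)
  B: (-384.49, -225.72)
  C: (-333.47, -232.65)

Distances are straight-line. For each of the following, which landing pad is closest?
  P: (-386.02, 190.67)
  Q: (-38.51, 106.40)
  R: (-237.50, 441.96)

P→A; Q→A; R→A

P at (-386.02, 190.67):
  A: √((379.13)² + (70.14)²) = √(143739.5569 + 4919.6196) = 385.56 m
  B: √((1.53)² + (-416.39)²) = √(2.3409 + 173380.6321) = 416.39 m
  C: √((52.55)² + (-423.32)²) = √(2761.5025 + 179199.8224) = 426.57 m
  → nearest: A (385.56 m)
Q at (-38.51, 106.40):
  A: √((31.62)² + (154.41)²) = √(999.8244 + 23842.4481) = 157.61 m
  B: √((-345.98)² + (-332.12)²) = √(119702.1604 + 110303.6944) = 479.59 m
  C: √((-294.96)² + (-339.05)²) = √(87001.4016 + 114954.9025) = 449.40 m
  → nearest: A (157.61 m)
R at (-237.50, 441.96):
  A: √((230.61)² + (-181.15)²) = √(53180.9721 + 32815.3225) = 293.25 m
  B: √((-146.99)² + (-667.68)²) = √(21606.0601 + 445796.5824) = 683.67 m
  C: √((-95.97)² + (-674.61)²) = √(9210.2409 + 455098.6521) = 681.40 m
  → nearest: A (293.25 m)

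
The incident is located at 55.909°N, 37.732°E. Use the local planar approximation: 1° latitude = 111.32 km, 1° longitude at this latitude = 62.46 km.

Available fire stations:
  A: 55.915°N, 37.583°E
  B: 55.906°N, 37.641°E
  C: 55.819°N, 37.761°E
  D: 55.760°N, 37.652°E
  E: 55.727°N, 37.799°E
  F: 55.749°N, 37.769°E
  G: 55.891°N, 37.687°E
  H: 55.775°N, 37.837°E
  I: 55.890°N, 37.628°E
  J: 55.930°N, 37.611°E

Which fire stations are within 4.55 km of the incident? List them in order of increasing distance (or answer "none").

G

Distances from 55.909°N, 37.732°E:
A: 9.330 km
B: 5.694 km
C: 10.181 km
D: 17.323 km
E: 20.688 km
F: 17.961 km
G: 3.452 km
H: 16.295 km
I: 6.832 km
J: 7.911 km
Threshold 4.55 km: G (3.452 km) is within range.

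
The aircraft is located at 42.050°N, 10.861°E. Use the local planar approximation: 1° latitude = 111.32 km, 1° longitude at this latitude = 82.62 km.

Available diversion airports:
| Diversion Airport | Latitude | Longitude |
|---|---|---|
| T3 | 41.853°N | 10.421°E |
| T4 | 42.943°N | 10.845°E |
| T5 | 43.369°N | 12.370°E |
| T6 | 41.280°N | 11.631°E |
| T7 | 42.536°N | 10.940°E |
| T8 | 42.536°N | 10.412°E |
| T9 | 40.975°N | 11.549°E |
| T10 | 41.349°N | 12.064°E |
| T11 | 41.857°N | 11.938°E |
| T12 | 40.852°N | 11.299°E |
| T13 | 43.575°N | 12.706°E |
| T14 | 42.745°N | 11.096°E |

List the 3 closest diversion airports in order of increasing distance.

Distances from 42.050°N, 10.861°E:
T3: √((-0.197·111.32)² + (-0.440·82.62)²) = √(480.92665 + 1321.52607) = 42.455 km
T4: √((0.893·111.32)² + (-0.016·82.62)²) = √(9882.10156 + 1.74747) = 99.418 km
T5: √((1.319·111.32)² + (1.509·82.62)²) = √(21559.36605 + 15543.50155) = 192.621 km
T6: √((-0.770·111.32)² + (0.770·82.62)²) = √(7347.30123 + 4047.17358) = 106.745 km
T7: √((0.486·111.32)² + (0.079·82.62)²) = √(2926.97447 + 42.60147) = 54.494 km
T8: √((0.486·111.32)² + (-0.449·82.62)²) = √(2926.97447 + 1376.14141) = 65.598 km
T9: √((-1.075·111.32)² + (0.688·82.62)²) = √(14320.66956 + 3231.07663) = 132.483 km
T10: √((-0.701·111.32)² + (1.203·82.62)²) = √(6089.51117 + 9878.74183) = 126.366 km
T11: √((-0.193·111.32)² + (1.077·82.62)²) = √(461.59491 + 7917.75005) = 91.539 km
T12: √((-1.198·111.32)² + (0.438·82.62)²) = √(17785.25234 + 1309.53950) = 138.184 km
T13: √((1.525·111.32)² + (1.845·82.62)²) = √(28819.47617 + 23236.09387) = 228.157 km
T14: √((0.695·111.32)² + (0.235·82.62)²) = √(5985.71458 + 376.96941) = 79.766 km
Sorted: T3 (42.455 km) < T7 (54.494 km) < T8 (65.598 km) < T14 (79.766 km) < T11 (91.539 km) < …

T3, T7, T8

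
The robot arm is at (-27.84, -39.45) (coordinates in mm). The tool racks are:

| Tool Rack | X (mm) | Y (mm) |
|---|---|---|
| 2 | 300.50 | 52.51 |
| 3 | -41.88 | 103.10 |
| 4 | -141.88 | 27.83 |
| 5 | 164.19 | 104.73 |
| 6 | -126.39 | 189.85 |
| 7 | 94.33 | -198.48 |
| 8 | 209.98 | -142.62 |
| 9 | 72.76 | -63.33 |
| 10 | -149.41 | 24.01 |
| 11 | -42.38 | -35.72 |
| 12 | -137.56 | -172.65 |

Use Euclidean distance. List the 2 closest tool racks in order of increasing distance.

11, 9

Distances from (-27.84, -39.45):
2: 340.97 mm
3: 143.24 mm
4: 132.41 mm
5: 240.13 mm
6: 249.58 mm
7: 200.54 mm
8: 259.23 mm
9: 103.40 mm
10: 137.14 mm
11: 15.01 mm
12: 172.57 mm
Sorted: 11 (15.01 mm) < 9 (103.40 mm) < 4 (132.41 mm) < 10 (137.14 mm) < …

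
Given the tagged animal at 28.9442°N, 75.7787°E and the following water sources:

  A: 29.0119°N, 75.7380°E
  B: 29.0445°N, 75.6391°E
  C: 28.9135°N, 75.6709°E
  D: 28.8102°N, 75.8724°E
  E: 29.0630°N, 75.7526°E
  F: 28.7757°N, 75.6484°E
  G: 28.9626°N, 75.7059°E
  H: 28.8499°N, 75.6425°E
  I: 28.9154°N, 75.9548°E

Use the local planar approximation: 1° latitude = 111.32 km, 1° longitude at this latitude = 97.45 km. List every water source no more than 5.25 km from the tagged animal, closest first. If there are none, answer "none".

Distances from 28.9442°N, 75.7787°E:
A: 8.5163 km
B: 17.5993 km
C: 11.0470 km
D: 17.4897 km
E: 13.4672 km
F: 22.6511 km
G: 7.3841 km
H: 16.9222 km
I: 17.4579 km
Threshold 5.25 km: none within range.

none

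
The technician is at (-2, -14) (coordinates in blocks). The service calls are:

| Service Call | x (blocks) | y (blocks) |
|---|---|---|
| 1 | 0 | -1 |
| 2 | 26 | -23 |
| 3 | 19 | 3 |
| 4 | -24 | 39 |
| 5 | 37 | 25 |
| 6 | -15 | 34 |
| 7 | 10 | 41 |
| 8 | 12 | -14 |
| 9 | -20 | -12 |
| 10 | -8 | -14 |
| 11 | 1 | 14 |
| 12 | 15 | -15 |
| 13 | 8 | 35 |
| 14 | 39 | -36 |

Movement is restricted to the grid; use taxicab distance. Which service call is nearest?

Distances from (-2, -14):
1: 15 blocks
2: 37 blocks
3: 38 blocks
4: 75 blocks
5: 78 blocks
6: 61 blocks
7: 67 blocks
8: 14 blocks
9: 20 blocks
10: 6 blocks
11: 31 blocks
12: 18 blocks
13: 59 blocks
14: 63 blocks
Minimum: 10 at 6 blocks.

10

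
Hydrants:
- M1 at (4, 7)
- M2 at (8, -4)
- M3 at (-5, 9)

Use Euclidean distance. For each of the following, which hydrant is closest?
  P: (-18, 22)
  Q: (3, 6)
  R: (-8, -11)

P at (-18, 22):
  M1: 26.6
  M2: 36.8
  M3: 18.4
  → nearest: M3 (18.4)
Q at (3, 6):
  M1: 1.4
  M2: 11.2
  M3: 8.5
  → nearest: M1 (1.4)
R at (-8, -11):
  M1: 21.6
  M2: 17.5
  M3: 20.2
  → nearest: M2 (17.5)

P→M3; Q→M1; R→M2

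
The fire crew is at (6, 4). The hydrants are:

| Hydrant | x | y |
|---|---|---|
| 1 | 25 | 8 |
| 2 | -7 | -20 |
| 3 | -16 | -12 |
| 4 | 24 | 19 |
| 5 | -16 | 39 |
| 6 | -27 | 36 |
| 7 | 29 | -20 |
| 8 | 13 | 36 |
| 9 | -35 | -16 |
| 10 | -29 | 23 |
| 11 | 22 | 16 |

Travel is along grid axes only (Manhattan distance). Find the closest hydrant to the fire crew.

Distances from (6, 4):
1: 23
2: 37
3: 38
4: 33
5: 57
6: 65
7: 47
8: 39
9: 61
10: 54
11: 28
Minimum: 1 at 23.

1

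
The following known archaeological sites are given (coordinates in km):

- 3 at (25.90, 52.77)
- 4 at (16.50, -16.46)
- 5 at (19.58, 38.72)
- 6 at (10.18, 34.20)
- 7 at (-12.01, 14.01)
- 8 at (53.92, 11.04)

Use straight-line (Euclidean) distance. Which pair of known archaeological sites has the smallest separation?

Pairwise distances:
3–4: 69.87 km
3–5: 15.41 km
3–6: 24.33 km
3–7: 54.22 km
3–8: 50.26 km
4–5: 55.27 km
4–6: 51.05 km
4–7: 41.73 km
4–8: 46.44 km
5–6: 10.43 km
5–7: 40.11 km
5–8: 44.11 km
6–7: 30.00 km
6–8: 49.49 km
7–8: 66.00 km
Closest pair: 5–6 at 10.43 km.

5 and 6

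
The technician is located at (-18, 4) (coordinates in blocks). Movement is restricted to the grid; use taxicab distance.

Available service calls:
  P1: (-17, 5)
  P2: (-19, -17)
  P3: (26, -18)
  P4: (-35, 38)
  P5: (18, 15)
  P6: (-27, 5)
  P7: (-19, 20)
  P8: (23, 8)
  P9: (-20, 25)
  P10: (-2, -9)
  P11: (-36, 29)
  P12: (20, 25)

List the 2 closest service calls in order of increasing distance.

P1, P6

Distances from (-18, 4):
P1: |1| + |1| = 1 + 1 = 2 blocks
P2: |-1| + |-21| = 1 + 21 = 22 blocks
P3: |44| + |-22| = 44 + 22 = 66 blocks
P4: |-17| + |34| = 17 + 34 = 51 blocks
P5: |36| + |11| = 36 + 11 = 47 blocks
P6: |-9| + |1| = 9 + 1 = 10 blocks
P7: |-1| + |16| = 1 + 16 = 17 blocks
P8: |41| + |4| = 41 + 4 = 45 blocks
P9: |-2| + |21| = 2 + 21 = 23 blocks
P10: |16| + |-13| = 16 + 13 = 29 blocks
P11: |-18| + |25| = 18 + 25 = 43 blocks
P12: |38| + |21| = 38 + 21 = 59 blocks
Sorted: P1 (2 blocks) < P6 (10 blocks) < P7 (17 blocks) < P2 (22 blocks) < …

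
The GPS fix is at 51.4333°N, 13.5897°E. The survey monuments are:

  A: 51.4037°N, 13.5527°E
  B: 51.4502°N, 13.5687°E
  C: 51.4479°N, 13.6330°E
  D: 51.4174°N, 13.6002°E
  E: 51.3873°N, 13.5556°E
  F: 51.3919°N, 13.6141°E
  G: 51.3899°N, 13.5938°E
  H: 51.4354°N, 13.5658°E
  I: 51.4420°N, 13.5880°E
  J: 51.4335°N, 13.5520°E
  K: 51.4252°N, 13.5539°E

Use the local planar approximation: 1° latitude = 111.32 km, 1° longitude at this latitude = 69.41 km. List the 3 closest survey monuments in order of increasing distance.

I, H, D

Distances from 51.4333°N, 13.5897°E:
A: √((-0.0296·111.32)² + (-0.0370·69.41)²) = √(10.857499 + 6.595497) = 4.1777 km
B: √((0.0169·111.32)² + (-0.0210·69.41)²) = √(3.539320 + 2.124627) = 2.3799 km
C: √((0.0146·111.32)² + (0.0433·69.41)²) = √(2.641509 + 9.032748) = 3.4168 km
D: √((-0.0159·111.32)² + (0.0105·69.41)²) = √(3.132858 + 0.531157) = 1.9142 km
E: √((-0.0460·111.32)² + (-0.0341·69.41)²) = √(26.221773 + 5.602126) = 5.6413 km
F: √((-0.0414·111.32)² + (0.0244·69.41)²) = √(21.239636 + 2.868295) = 4.9100 km
G: √((-0.0434·111.32)² + (0.0041·69.41)²) = √(23.341344 + 0.080986) = 4.8397 km
H: √((0.0021·111.32)² + (-0.0239·69.41)²) = √(0.054649 + 2.751946) = 1.6753 km
I: √((0.0087·111.32)² + (-0.0017·69.41)²) = √(0.937961 + 0.013923) = 0.9756 km
J: √((0.0002·111.32)² + (-0.0377·69.41)²) = √(0.000496 + 6.847417) = 2.6169 km
K: √((-0.0081·111.32)² + (-0.0358·69.41)²) = √(0.813048 + 6.174619) = 2.6434 km
Sorted: I (0.9756 km) < H (1.6753 km) < D (1.9142 km) < B (2.3799 km) < J (2.6169 km) < …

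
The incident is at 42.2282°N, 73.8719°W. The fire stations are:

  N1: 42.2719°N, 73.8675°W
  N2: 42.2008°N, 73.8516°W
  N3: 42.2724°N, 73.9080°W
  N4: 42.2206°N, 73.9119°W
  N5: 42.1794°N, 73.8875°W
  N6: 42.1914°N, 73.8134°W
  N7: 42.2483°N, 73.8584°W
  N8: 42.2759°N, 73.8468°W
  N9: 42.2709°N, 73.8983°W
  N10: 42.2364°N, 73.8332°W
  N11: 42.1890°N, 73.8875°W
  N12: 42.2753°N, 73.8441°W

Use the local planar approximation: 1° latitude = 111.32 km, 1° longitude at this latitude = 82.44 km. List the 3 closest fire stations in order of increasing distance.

N7, N10, N4

Distances from 42.2282°N, 73.8719°W:
N1: 4.8782 km
N2: 3.4791 km
N3: 5.7504 km
N4: 3.4044 km
N5: 5.5826 km
N6: 6.3278 km
N7: 2.4990 km
N8: 5.6989 km
N9: 5.2279 km
N10: 3.3184 km
N11: 4.5493 km
N12: 5.7222 km
Sorted: N7 (2.4990 km) < N10 (3.3184 km) < N4 (3.4044 km) < N2 (3.4791 km) < N11 (4.5493 km) < …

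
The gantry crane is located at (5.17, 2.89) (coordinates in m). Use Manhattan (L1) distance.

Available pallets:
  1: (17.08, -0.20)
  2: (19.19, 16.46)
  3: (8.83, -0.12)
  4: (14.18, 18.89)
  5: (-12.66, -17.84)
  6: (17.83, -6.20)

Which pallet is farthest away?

Distances from (5.17, 2.89):
1: |11.91| + |-3.09| = 11.91 + 3.09 = 15.00 m
2: |14.02| + |13.57| = 14.02 + 13.57 = 27.59 m
3: |3.66| + |-3.01| = 3.66 + 3.01 = 6.67 m
4: |9.01| + |16.00| = 9.01 + 16.00 = 25.01 m
5: |-17.83| + |-20.73| = 17.83 + 20.73 = 38.56 m
6: |12.66| + |-9.09| = 12.66 + 9.09 = 21.75 m
Maximum: 5 at 38.56 m.

5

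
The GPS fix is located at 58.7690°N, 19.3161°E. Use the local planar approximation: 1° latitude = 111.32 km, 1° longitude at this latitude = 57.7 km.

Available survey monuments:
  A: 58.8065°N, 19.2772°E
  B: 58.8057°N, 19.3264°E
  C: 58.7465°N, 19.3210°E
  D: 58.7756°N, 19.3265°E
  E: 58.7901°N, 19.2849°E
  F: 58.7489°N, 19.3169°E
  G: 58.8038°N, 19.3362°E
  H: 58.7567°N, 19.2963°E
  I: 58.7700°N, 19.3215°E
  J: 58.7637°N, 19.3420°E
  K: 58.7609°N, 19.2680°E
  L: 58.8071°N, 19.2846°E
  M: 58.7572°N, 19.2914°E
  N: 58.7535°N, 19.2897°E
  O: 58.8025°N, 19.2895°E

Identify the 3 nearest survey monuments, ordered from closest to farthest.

I, D, J

Distances from 58.7690°N, 19.3161°E:
A: √((0.0375·111.32)² + (-0.0389·57.7)²) = √(17.426450 + 5.037915) = 4.7397 km
B: √((0.0367·111.32)² + (0.0103·57.7)²) = √(16.690853 + 0.353204) = 4.1284 km
C: √((-0.0225·111.32)² + (0.0049·57.7)²) = √(6.273522 + 0.079936) = 2.5206 km
D: √((0.0066·111.32)² + (0.0104·57.7)²) = √(0.539802 + 0.360096) = 0.9486 km
E: √((0.0211·111.32)² + (-0.0312·57.7)²) = √(5.517106 + 3.240864) = 2.9594 km
F: √((-0.0201·111.32)² + (0.0008·57.7)²) = √(5.006549 + 0.002131) = 2.2380 km
G: √((0.0348·111.32)² + (0.0201·57.7)²) = √(15.007380 + 1.345066) = 4.0438 km
H: √((-0.0123·111.32)² + (-0.0198·57.7)²) = √(1.874807 + 1.305215) = 1.7833 km
I: √((0.0010·111.32)² + (0.0054·57.7)²) = √(0.012392 + 0.097082) = 0.3309 km
J: √((-0.0053·111.32)² + (0.0259·57.7)²) = √(0.348095 + 2.233321) = 1.6067 km
K: √((-0.0081·111.32)² + (-0.0481·57.7)²) = √(0.813048 + 7.702679) = 2.9182 km
L: √((0.0381·111.32)² + (-0.0315·57.7)²) = √(17.988558 + 3.303488) = 4.6143 km
M: √((-0.0118·111.32)² + (-0.0247·57.7)²) = √(1.725482 + 2.031167) = 1.9382 km
N: √((-0.0155·111.32)² + (-0.0264·57.7)²) = √(2.977212 + 2.320382) = 2.3017 km
O: √((0.0335·111.32)² + (-0.0266·57.7)²) = √(13.907082 + 2.355672) = 4.0327 km
Sorted: I (0.3309 km) < D (0.9486 km) < J (1.6067 km) < H (1.7833 km) < M (1.9382 km) < …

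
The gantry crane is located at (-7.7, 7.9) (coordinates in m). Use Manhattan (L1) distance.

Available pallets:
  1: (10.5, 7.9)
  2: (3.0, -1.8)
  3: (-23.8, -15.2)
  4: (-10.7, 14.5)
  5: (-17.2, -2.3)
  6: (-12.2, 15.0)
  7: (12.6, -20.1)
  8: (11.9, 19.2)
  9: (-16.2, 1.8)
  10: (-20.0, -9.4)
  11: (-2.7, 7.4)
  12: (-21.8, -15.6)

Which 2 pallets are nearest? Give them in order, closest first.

Distances from (-7.7, 7.9):
1: |18.2| + |0.0| = 18.2 + 0.0 = 18.2 m
2: |10.7| + |-9.7| = 10.7 + 9.7 = 20.4 m
3: |-16.1| + |-23.1| = 16.1 + 23.1 = 39.2 m
4: |-3.0| + |6.6| = 3.0 + 6.6 = 9.6 m
5: |-9.5| + |-10.2| = 9.5 + 10.2 = 19.7 m
6: |-4.5| + |7.1| = 4.5 + 7.1 = 11.6 m
7: |20.3| + |-28.0| = 20.3 + 28.0 = 48.3 m
8: |19.6| + |11.3| = 19.6 + 11.3 = 30.9 m
9: |-8.5| + |-6.1| = 8.5 + 6.1 = 14.6 m
10: |-12.3| + |-17.3| = 12.3 + 17.3 = 29.6 m
11: |5.0| + |-0.5| = 5.0 + 0.5 = 5.5 m
12: |-14.1| + |-23.5| = 14.1 + 23.5 = 37.6 m
Sorted: 11 (5.5 m) < 4 (9.6 m) < 6 (11.6 m) < 9 (14.6 m) < …

11, 4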